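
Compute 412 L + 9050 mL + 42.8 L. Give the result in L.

In L:
  412 L → 412
  9050 mL = 9050 × 10^-3 L = 9.05
  42.8 L → 42.8
Sum: 412 + 9.05 + 42.8 = 463.85

463.85 L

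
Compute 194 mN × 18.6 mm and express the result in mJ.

194e-3 × 18.6e-3 = 3608.4e-6 J

3.6084 mJ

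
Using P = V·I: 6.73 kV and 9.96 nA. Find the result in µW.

67.0308 µW

6.73e3 × 9.96e-9 = 67.0308e-6 W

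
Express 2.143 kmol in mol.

2143 mol

kilo = 1e3, (no prefix) = 1e0; factor is 1e3.
2.143 × 1e3 = 2143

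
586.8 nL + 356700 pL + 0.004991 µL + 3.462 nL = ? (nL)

951.953 nL

In nL:
  586.8 nL → 586.8
  356700 pL = 356700e-3 nL = 356.7
  0.004991 µL = 0.004991e3 nL = 4.991
  3.462 nL → 3.462
Sum: 586.8 + 356.7 + 4.991 + 3.462 = 951.953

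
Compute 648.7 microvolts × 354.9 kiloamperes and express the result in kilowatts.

0.23022363 kilowatts

648.7e-6 × 354.9e3 = 230223.63e-3 W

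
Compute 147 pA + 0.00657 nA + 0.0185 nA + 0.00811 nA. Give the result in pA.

180.18 pA

In pA:
  147 pA → 147
  0.00657 nA = 0.00657 × 10³ pA = 6.57
  0.0185 nA = 0.0185 × 10³ pA = 18.5
  0.00811 nA = 0.00811 × 10³ pA = 8.11
Sum: 147 + 6.57 + 18.5 + 8.11 = 180.18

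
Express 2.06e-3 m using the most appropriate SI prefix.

= 2.06e-3 m; 1e-3 is milli.

2.06 mm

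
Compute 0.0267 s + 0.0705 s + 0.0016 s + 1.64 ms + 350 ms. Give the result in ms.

450.44 ms

In ms:
  0.0267 s = 0.0267 × 10^3 ms = 26.7
  0.0705 s = 0.0705 × 10^3 ms = 70.5
  0.0016 s = 0.0016 × 10^3 ms = 1.6
  1.64 ms → 1.64
  350 ms → 350
Sum: 26.7 + 70.5 + 1.6 + 1.64 + 350 = 450.44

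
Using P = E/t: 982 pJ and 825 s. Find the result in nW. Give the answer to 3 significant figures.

0.00119 nW

(982e-12) / (825) = 1.1903e-12 W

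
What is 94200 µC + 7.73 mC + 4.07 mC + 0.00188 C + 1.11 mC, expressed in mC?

108.99 mC

In mC:
  94200 µC = 94200 × 10⁻³ mC = 94.2
  7.73 mC → 7.73
  4.07 mC → 4.07
  0.00188 C = 0.00188 × 10³ mC = 1.88
  1.11 mC → 1.11
Sum: 94.2 + 7.73 + 4.07 + 1.88 + 1.11 = 108.99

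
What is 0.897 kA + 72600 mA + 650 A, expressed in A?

In A:
  0.897 kA = 0.897e3 A = 897
  72600 mA = 72600e-3 A = 72.6
  650 A → 650
Sum: 897 + 72.6 + 650 = 1619.6

1619.6 A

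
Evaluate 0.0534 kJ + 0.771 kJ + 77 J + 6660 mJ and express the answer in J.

In J:
  0.0534 kJ = 0.0534e3 J = 53.4
  0.771 kJ = 0.771e3 J = 771
  77 J → 77
  6660 mJ = 6660e-3 J = 6.66
Sum: 53.4 + 771 + 77 + 6.66 = 908.06

908.06 J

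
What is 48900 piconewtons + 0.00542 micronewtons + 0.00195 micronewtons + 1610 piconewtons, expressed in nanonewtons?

57.88 nanonewtons

In nanonewtons:
  48900 piconewtons = 48900 × 10⁻³ nanonewtons = 48.9
  0.00542 micronewtons = 0.00542 × 10³ nanonewtons = 5.42
  0.00195 micronewtons = 0.00195 × 10³ nanonewtons = 1.95
  1610 piconewtons = 1610 × 10⁻³ nanonewtons = 1.61
Sum: 48.9 + 5.42 + 1.95 + 1.61 = 57.88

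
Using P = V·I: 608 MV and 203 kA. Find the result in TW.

608e6 × 203e3 = 123424e9 W

123.424 TW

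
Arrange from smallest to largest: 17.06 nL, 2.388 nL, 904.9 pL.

904.9 pL < 2.388 nL < 17.06 nL

17.06 nL = 0.00000001706 L
2.388 nL = 0.000000002388 L
904.9 pL = 0.0000000009049 L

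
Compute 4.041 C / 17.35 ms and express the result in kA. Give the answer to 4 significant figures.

0.2329 kA

(4.041) / (17.35 × 10⁻³) = 0.232911 × 10³ A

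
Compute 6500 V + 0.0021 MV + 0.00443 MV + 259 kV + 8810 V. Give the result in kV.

In kV:
  6500 V = 6500 × 10^-3 kV = 6.5
  0.0021 MV = 0.0021 × 10^3 kV = 2.1
  0.00443 MV = 0.00443 × 10^3 kV = 4.43
  259 kV → 259
  8810 V = 8810 × 10^-3 kV = 8.81
Sum: 6.5 + 2.1 + 4.43 + 259 + 8.81 = 280.84

280.84 kV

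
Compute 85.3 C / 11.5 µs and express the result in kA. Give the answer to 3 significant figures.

7420 kA

(85.3) / (11.5 × 10^-6) = 7.4174 × 10^6 A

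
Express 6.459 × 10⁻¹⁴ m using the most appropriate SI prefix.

= 64.59 × 10⁻¹⁵ m; 10⁻¹⁵ is femto.

64.59 fm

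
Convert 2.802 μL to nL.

micro = 1e-6, nano = 1e-9; factor is 1e3.
2.802 × 1e3 = 2802

2802 nL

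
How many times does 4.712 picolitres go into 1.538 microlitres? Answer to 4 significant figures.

(1.538 × 10⁻⁶) / (4.712 × 10⁻¹²) = 0.3264 × 10⁶

326400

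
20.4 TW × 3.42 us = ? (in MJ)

69.768 MJ

20.4 × 10^12 × 3.42 × 10^-6 = 69.768 × 10^6 J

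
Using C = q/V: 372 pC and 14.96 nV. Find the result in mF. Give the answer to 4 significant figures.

24.87 mF

(372 × 10^-12) / (14.96 × 10^-9) = 24.8663 × 10^-3 F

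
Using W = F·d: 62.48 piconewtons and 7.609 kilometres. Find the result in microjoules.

0.47541032 microjoules

62.48 × 10⁻¹² × 7.609 × 10³ = 475.41032 × 10⁻⁹ J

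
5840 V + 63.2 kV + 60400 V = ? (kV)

In kV:
  5840 V = 5840 × 10⁻³ kV = 5.84
  63.2 kV → 63.2
  60400 V = 60400 × 10⁻³ kV = 60.4
Sum: 5.84 + 63.2 + 60.4 = 129.44

129.44 kV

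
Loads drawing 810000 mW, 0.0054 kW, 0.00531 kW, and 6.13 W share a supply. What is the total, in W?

826.84 W

In W:
  810000 mW = 810000 × 10⁻³ W = 810
  0.0054 kW = 0.0054 × 10³ W = 5.4
  0.00531 kW = 0.00531 × 10³ W = 5.31
  6.13 W → 6.13
Sum: 810 + 5.4 + 5.31 + 6.13 = 826.84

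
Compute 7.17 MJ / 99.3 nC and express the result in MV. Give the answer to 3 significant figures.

(7.17 × 10⁶) / (99.3 × 10⁻⁹) = 0.072205 × 10¹⁵ V

72200000 MV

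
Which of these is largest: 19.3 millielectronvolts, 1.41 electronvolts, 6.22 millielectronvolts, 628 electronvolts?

19.3 millielectronvolts = 0.0193 electronvolts
1.41 electronvolts = 1.41 electronvolts
6.22 millielectronvolts = 0.00622 electronvolts
628 electronvolts = 628 electronvolts

628 electronvolts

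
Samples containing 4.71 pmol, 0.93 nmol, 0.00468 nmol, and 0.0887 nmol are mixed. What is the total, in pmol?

In pmol:
  4.71 pmol → 4.71
  0.93 nmol = 0.93 × 10³ pmol = 930
  0.00468 nmol = 0.00468 × 10³ pmol = 4.68
  0.0887 nmol = 0.0887 × 10³ pmol = 88.7
Sum: 4.71 + 930 + 4.68 + 88.7 = 1028.09

1028.09 pmol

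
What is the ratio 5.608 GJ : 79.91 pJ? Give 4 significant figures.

(5.608 × 10^9) / (79.91 × 10^-12) = 0.070179 × 10^21

70180000000000000000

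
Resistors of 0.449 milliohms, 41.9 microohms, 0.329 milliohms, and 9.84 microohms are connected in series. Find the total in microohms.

829.74 microohms

In microohms:
  0.449 milliohms = 0.449 × 10^3 microohms = 449
  41.9 microohms → 41.9
  0.329 milliohms = 0.329 × 10^3 microohms = 329
  9.84 microohms → 9.84
Sum: 449 + 41.9 + 329 + 9.84 = 829.74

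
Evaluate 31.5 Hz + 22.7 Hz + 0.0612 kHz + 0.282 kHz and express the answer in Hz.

397.4 Hz

In Hz:
  31.5 Hz → 31.5
  22.7 Hz → 22.7
  0.0612 kHz = 0.0612 × 10^3 Hz = 61.2
  0.282 kHz = 0.282 × 10^3 Hz = 282
Sum: 31.5 + 22.7 + 61.2 + 282 = 397.4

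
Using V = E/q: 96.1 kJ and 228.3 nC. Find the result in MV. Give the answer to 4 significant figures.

(96.1 × 10³) / (228.3 × 10⁻⁹) = 0.420937 × 10¹² V

420900 MV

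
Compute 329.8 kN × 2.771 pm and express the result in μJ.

329.8 × 10^3 × 2.771 × 10^-12 = 913.8758 × 10^-9 J

0.9138758 μJ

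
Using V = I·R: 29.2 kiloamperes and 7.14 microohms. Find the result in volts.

29.2 × 10^3 × 7.14 × 10^-6 = 208.488 × 10^-3 V

0.208488 volts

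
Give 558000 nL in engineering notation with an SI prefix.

= 558 × 10^-6 L; 10^-6 is micro.

558 µL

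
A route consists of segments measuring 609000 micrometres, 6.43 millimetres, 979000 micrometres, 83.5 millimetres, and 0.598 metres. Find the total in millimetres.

2275.93 millimetres

In millimetres:
  609000 micrometres = 609000 × 10⁻³ millimetres = 609
  6.43 millimetres → 6.43
  979000 micrometres = 979000 × 10⁻³ millimetres = 979
  83.5 millimetres → 83.5
  0.598 metres = 0.598 × 10³ millimetres = 598
Sum: 609 + 6.43 + 979 + 83.5 + 598 = 2275.93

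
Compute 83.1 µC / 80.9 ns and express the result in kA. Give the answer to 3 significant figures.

(83.1 × 10^-6) / (80.9 × 10^-9) = 1.0272 × 10^3 A

1.03 kA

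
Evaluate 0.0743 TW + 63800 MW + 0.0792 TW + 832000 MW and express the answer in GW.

In GW:
  0.0743 TW = 0.0743 × 10^3 GW = 74.3
  63800 MW = 63800 × 10^-3 GW = 63.8
  0.0792 TW = 0.0792 × 10^3 GW = 79.2
  832000 MW = 832000 × 10^-3 GW = 832
Sum: 74.3 + 63.8 + 79.2 + 832 = 1049.3

1049.3 GW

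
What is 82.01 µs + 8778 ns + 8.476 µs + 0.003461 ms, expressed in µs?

In µs:
  82.01 µs → 82.01
  8778 ns = 8778 × 10⁻³ µs = 8.778
  8.476 µs → 8.476
  0.003461 ms = 0.003461 × 10³ µs = 3.461
Sum: 82.01 + 8.778 + 8.476 + 3.461 = 102.725

102.725 µs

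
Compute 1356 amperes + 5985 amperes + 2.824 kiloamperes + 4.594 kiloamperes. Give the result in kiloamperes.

In kiloamperes:
  1356 amperes = 1356 × 10⁻³ kiloamperes = 1.356
  5985 amperes = 5985 × 10⁻³ kiloamperes = 5.985
  2.824 kiloamperes → 2.824
  4.594 kiloamperes → 4.594
Sum: 1.356 + 5.985 + 2.824 + 4.594 = 14.759

14.759 kiloamperes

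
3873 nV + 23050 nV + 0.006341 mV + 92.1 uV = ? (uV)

125.364 uV

In uV:
  3873 nV = 3873e-3 uV = 3.873
  23050 nV = 23050e-3 uV = 23.05
  0.006341 mV = 0.006341e3 uV = 6.341
  92.1 uV → 92.1
Sum: 3.873 + 23.05 + 6.341 + 92.1 = 125.364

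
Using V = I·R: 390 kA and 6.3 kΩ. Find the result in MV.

390 × 10^3 × 6.3 × 10^3 = 2457 × 10^6 V

2457 MV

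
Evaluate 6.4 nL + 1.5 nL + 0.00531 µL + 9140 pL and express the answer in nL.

22.35 nL

In nL:
  6.4 nL → 6.4
  1.5 nL → 1.5
  0.00531 µL = 0.00531e3 nL = 5.31
  9140 pL = 9140e-3 nL = 9.14
Sum: 6.4 + 1.5 + 5.31 + 9.14 = 22.35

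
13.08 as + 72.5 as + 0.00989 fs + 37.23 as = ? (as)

132.7 as

In as:
  13.08 as → 13.08
  72.5 as → 72.5
  0.00989 fs = 0.00989e3 as = 9.89
  37.23 as → 37.23
Sum: 13.08 + 72.5 + 9.89 + 37.23 = 132.7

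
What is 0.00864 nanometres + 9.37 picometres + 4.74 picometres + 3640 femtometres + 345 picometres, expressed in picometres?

In picometres:
  0.00864 nanometres = 0.00864e3 picometres = 8.64
  9.37 picometres → 9.37
  4.74 picometres → 4.74
  3640 femtometres = 3640e-3 picometres = 3.64
  345 picometres → 345
Sum: 8.64 + 9.37 + 4.74 + 3.64 + 345 = 371.39

371.39 picometres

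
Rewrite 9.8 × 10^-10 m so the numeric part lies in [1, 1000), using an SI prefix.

= 980 × 10^-12 m; 10^-12 is pico.

980 pm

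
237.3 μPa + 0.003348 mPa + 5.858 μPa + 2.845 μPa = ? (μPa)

In μPa:
  237.3 μPa → 237.3
  0.003348 mPa = 0.003348 × 10^3 μPa = 3.348
  5.858 μPa → 5.858
  2.845 μPa → 2.845
Sum: 237.3 + 3.348 + 5.858 + 2.845 = 249.351

249.351 μPa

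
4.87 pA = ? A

pico = 10⁻¹², (no prefix) = 10⁰; factor is 10⁻¹².
4.87 × 10⁻¹² = 0.00000000000487

0.00000000000487 A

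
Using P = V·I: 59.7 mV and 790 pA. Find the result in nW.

0.047163 nW

59.7e-3 × 790e-12 = 47163e-15 W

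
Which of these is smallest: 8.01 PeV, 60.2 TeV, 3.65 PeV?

8.01 PeV = 8010000000000000 eV
60.2 TeV = 60200000000000 eV
3.65 PeV = 3650000000000000 eV

60.2 TeV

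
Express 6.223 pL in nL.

pico = 10^-12, nano = 10^-9; factor is 10^-3.
6.223 × 10^-3 = 0.006223

0.006223 nL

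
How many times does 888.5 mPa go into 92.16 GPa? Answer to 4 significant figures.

(92.16 × 10⁹) / (888.5 × 10⁻³) = 0.10373 × 10¹²

103700000000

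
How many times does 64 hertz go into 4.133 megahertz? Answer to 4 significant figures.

64580

(4.133e6) / (64) = 0.064578e6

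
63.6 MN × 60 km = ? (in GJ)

3816 GJ

63.6 × 10⁶ × 60 × 10³ = 3816 × 10⁹ J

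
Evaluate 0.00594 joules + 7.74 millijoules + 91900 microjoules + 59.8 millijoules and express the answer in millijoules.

165.38 millijoules

In millijoules:
  0.00594 joules = 0.00594e3 millijoules = 5.94
  7.74 millijoules → 7.74
  91900 microjoules = 91900e-3 millijoules = 91.9
  59.8 millijoules → 59.8
Sum: 5.94 + 7.74 + 91.9 + 59.8 = 165.38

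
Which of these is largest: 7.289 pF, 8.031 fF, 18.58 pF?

7.289 pF = 0.000000000007289 F
8.031 fF = 0.000000000000008031 F
18.58 pF = 0.00000000001858 F

18.58 pF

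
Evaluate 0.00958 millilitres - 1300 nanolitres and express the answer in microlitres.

In microlitres:
  0.00958 millilitres = 0.00958 × 10^3 microlitres = 9.58
  1300 nanolitres = 1300 × 10^-3 microlitres = 1.3
Difference: 9.58 - 1.3 = 8.28

8.28 microlitres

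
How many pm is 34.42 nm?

34420 pm

nano = 10^-9, pico = 10^-12; factor is 10^3.
34.42 × 10^3 = 34420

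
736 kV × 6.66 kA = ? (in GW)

736 × 10^3 × 6.66 × 10^3 = 4901.76 × 10^6 W

4.90176 GW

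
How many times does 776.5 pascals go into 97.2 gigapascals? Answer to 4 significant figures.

125200000

(97.2e9) / (776.5) = 0.12518e9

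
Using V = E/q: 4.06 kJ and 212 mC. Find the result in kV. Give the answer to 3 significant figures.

(4.06e3) / (212e-3) = 0.019151e6 V

19.2 kV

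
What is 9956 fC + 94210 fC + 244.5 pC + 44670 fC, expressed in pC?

In pC:
  9956 fC = 9956 × 10^-3 pC = 9.956
  94210 fC = 94210 × 10^-3 pC = 94.21
  244.5 pC → 244.5
  44670 fC = 44670 × 10^-3 pC = 44.67
Sum: 9.956 + 94.21 + 244.5 + 44.67 = 393.336

393.336 pC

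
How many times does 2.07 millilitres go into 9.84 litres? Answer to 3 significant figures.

(9.84) / (2.07 × 10⁻³) = 4.754 × 10³

4750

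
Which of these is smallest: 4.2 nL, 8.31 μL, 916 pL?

4.2 nL = 0.0000000042 L
8.31 μL = 0.00000831 L
916 pL = 0.000000000916 L

916 pL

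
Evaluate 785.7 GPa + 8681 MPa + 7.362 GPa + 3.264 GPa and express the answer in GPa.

805.007 GPa

In GPa:
  785.7 GPa → 785.7
  8681 MPa = 8681 × 10^-3 GPa = 8.681
  7.362 GPa → 7.362
  3.264 GPa → 3.264
Sum: 785.7 + 8.681 + 7.362 + 3.264 = 805.007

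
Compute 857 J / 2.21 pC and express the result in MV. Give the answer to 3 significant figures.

388000000 MV

(857) / (2.21 × 10⁻¹²) = 387.78 × 10¹² V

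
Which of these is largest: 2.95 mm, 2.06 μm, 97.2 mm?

2.95 mm = 0.00295 m
2.06 μm = 0.00000206 m
97.2 mm = 0.0972 m

97.2 mm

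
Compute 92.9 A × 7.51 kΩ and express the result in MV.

92.9 × 7.51 × 10³ = 697.679 × 10³ V

0.697679 MV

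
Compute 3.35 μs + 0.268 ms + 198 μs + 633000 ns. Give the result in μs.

1102.35 μs

In μs:
  3.35 μs → 3.35
  0.268 ms = 0.268 × 10^3 μs = 268
  198 μs → 198
  633000 ns = 633000 × 10^-3 μs = 633
Sum: 3.35 + 268 + 198 + 633 = 1102.35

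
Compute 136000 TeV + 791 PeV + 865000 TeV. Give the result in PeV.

1792 PeV

In PeV:
  136000 TeV = 136000e-3 PeV = 136
  791 PeV → 791
  865000 TeV = 865000e-3 PeV = 865
Sum: 136 + 791 + 865 = 1792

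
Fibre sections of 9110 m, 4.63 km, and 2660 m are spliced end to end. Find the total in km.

16.4 km

In km:
  9110 m = 9110 × 10^-3 km = 9.11
  4.63 km → 4.63
  2660 m = 2660 × 10^-3 km = 2.66
Sum: 9.11 + 4.63 + 2.66 = 16.4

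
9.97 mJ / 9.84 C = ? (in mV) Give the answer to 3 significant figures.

(9.97e-3) / (9.84) = 1.0132e-3 V

1.01 mV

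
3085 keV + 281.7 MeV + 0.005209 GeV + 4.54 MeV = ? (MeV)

In MeV:
  3085 keV = 3085e-3 MeV = 3.085
  281.7 MeV → 281.7
  0.005209 GeV = 0.005209e3 MeV = 5.209
  4.54 MeV → 4.54
Sum: 3.085 + 281.7 + 5.209 + 4.54 = 294.534

294.534 MeV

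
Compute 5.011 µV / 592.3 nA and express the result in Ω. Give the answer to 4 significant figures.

8.460 Ω

(5.011 × 10^-6) / (592.3 × 10^-9) = 0.00846024 × 10^3 Ω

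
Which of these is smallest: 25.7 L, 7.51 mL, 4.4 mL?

25.7 L = 25.7 L
7.51 mL = 0.00751 L
4.4 mL = 0.0044 L

4.4 mL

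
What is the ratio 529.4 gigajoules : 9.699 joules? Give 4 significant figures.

(529.4e9) / (9.699) = 54.583e9

54580000000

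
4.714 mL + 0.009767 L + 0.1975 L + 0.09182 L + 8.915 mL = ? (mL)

312.716 mL

In mL:
  4.714 mL → 4.714
  0.009767 L = 0.009767 × 10^3 mL = 9.767
  0.1975 L = 0.1975 × 10^3 mL = 197.5
  0.09182 L = 0.09182 × 10^3 mL = 91.82
  8.915 mL → 8.915
Sum: 4.714 + 9.767 + 197.5 + 91.82 + 8.915 = 312.716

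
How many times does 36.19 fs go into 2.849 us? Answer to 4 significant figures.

(2.849 × 10^-6) / (36.19 × 10^-15) = 0.078723 × 10^9

78720000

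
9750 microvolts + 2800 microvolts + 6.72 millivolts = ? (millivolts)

19.27 millivolts

In millivolts:
  9750 microvolts = 9750 × 10^-3 millivolts = 9.75
  2800 microvolts = 2800 × 10^-3 millivolts = 2.8
  6.72 millivolts → 6.72
Sum: 9.75 + 2.8 + 6.72 = 19.27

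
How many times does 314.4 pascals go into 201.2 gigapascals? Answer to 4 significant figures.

(201.2e9) / (314.4) = 0.63995e9

639900000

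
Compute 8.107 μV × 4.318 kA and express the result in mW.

8.107e-6 × 4.318e3 = 35.006026e-3 W

35.006026 mW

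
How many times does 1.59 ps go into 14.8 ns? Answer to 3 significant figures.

(14.8 × 10^-9) / (1.59 × 10^-12) = 9.308 × 10^3

9310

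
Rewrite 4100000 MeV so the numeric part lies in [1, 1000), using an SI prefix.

4.1 TeV

= 4.1 × 10^12 eV; 10^12 is tera.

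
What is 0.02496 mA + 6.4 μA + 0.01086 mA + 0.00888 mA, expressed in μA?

In μA:
  0.02496 mA = 0.02496 × 10³ μA = 24.96
  6.4 μA → 6.4
  0.01086 mA = 0.01086 × 10³ μA = 10.86
  0.00888 mA = 0.00888 × 10³ μA = 8.88
Sum: 24.96 + 6.4 + 10.86 + 8.88 = 51.1

51.1 μA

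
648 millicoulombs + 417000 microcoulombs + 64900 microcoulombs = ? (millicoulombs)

1129.9 millicoulombs

In millicoulombs:
  648 millicoulombs → 648
  417000 microcoulombs = 417000 × 10^-3 millicoulombs = 417
  64900 microcoulombs = 64900 × 10^-3 millicoulombs = 64.9
Sum: 648 + 417 + 64.9 = 1129.9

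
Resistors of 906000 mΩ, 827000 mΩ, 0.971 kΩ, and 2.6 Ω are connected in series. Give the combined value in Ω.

2706.6 Ω

In Ω:
  906000 mΩ = 906000 × 10⁻³ Ω = 906
  827000 mΩ = 827000 × 10⁻³ Ω = 827
  0.971 kΩ = 0.971 × 10³ Ω = 971
  2.6 Ω → 2.6
Sum: 906 + 827 + 971 + 2.6 = 2706.6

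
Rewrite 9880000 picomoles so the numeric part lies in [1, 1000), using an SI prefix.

9.88 micromoles

= 9.88 × 10^-6 moles; 10^-6 is micro.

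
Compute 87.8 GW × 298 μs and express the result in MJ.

26.1644 MJ

87.8e9 × 298e-6 = 26164.4e3 J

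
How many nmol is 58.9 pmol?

0.0589 nmol

pico = 10⁻¹², nano = 10⁻⁹; factor is 10⁻³.
58.9 × 10⁻³ = 0.0589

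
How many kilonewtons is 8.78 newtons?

0.00878 kilonewtons

(no prefix) = 1e0, kilo = 1e3; factor is 1e-3.
8.78 × 1e-3 = 0.00878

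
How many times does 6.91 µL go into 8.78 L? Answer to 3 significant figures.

(8.78) / (6.91 × 10^-6) = 1.271 × 10^6

1270000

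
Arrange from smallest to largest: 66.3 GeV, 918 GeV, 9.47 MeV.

66.3 GeV = 66300000000 eV
918 GeV = 918000000000 eV
9.47 MeV = 9470000 eV

9.47 MeV < 66.3 GeV < 918 GeV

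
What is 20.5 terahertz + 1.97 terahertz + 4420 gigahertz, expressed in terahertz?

26.89 terahertz

In terahertz:
  20.5 terahertz → 20.5
  1.97 terahertz → 1.97
  4420 gigahertz = 4420e-3 terahertz = 4.42
Sum: 20.5 + 1.97 + 4.42 = 26.89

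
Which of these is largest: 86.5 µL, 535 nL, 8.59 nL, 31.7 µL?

86.5 µL = 0.0000865 L
535 nL = 0.000000535 L
8.59 nL = 0.00000000859 L
31.7 µL = 0.0000317 L

86.5 µL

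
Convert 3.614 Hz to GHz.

0.000000003614 GHz

(no prefix) = 10⁰, giga = 10⁹; factor is 10⁻⁹.
3.614 × 10⁻⁹ = 0.000000003614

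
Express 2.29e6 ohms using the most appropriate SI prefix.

2.29 megaohms

= 2.29e6 ohms; 1e6 is mega.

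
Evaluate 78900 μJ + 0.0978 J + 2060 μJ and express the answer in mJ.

In mJ:
  78900 μJ = 78900e-3 mJ = 78.9
  0.0978 J = 0.0978e3 mJ = 97.8
  2060 μJ = 2060e-3 mJ = 2.06
Sum: 78.9 + 97.8 + 2.06 = 178.76

178.76 mJ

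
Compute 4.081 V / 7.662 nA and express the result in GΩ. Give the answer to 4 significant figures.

0.5326 GΩ

(4.081) / (7.662e-9) = 0.532629e9 Ω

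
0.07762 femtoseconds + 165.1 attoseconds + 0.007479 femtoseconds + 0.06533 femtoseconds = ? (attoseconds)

In attoseconds:
  0.07762 femtoseconds = 0.07762 × 10³ attoseconds = 77.62
  165.1 attoseconds → 165.1
  0.007479 femtoseconds = 0.007479 × 10³ attoseconds = 7.479
  0.06533 femtoseconds = 0.06533 × 10³ attoseconds = 65.33
Sum: 77.62 + 165.1 + 7.479 + 65.33 = 315.529

315.529 attoseconds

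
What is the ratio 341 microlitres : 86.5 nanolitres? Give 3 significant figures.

(341 × 10⁻⁶) / (86.5 × 10⁻⁹) = 3.942 × 10³

3940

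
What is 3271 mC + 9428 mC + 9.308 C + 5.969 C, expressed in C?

In C:
  3271 mC = 3271e-3 C = 3.271
  9428 mC = 9428e-3 C = 9.428
  9.308 C → 9.308
  5.969 C → 5.969
Sum: 3.271 + 9.428 + 9.308 + 5.969 = 27.976

27.976 C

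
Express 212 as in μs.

0.000000000212 μs

atto = 1e-18, micro = 1e-6; factor is 1e-12.
212 × 1e-12 = 0.000000000212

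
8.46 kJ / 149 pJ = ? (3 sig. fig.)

(8.46 × 10³) / (149 × 10⁻¹²) = 0.05678 × 10¹⁵

56800000000000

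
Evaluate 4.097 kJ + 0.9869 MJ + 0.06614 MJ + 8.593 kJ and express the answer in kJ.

1065.73 kJ

In kJ:
  4.097 kJ → 4.097
  0.9869 MJ = 0.9869e3 kJ = 986.9
  0.06614 MJ = 0.06614e3 kJ = 66.14
  8.593 kJ → 8.593
Sum: 4.097 + 986.9 + 66.14 + 8.593 = 1065.73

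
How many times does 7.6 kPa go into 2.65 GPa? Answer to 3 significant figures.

(2.65 × 10^9) / (7.6 × 10^3) = 0.3487 × 10^6

349000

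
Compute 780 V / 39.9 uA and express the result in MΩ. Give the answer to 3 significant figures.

(780) / (39.9 × 10^-6) = 19.549 × 10^6 Ω

19.5 MΩ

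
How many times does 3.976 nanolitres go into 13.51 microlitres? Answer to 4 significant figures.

(13.51e-6) / (3.976e-9) = 3.3979e3

3398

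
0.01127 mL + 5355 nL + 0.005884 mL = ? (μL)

In μL:
  0.01127 mL = 0.01127 × 10^3 μL = 11.27
  5355 nL = 5355 × 10^-3 μL = 5.355
  0.005884 mL = 0.005884 × 10^3 μL = 5.884
Sum: 11.27 + 5.355 + 5.884 = 22.509

22.509 μL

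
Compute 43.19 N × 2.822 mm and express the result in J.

43.19 × 2.822 × 10^-3 = 121.88218 × 10^-3 J

0.12188218 J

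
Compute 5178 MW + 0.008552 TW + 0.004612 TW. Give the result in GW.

18.342 GW

In GW:
  5178 MW = 5178 × 10^-3 GW = 5.178
  0.008552 TW = 0.008552 × 10^3 GW = 8.552
  0.004612 TW = 0.004612 × 10^3 GW = 4.612
Sum: 5.178 + 8.552 + 4.612 = 18.342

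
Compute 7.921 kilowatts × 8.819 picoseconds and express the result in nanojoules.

69.855299 nanojoules

7.921 × 10³ × 8.819 × 10⁻¹² = 69.855299 × 10⁻⁹ J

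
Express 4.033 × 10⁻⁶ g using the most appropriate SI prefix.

4.033 μg

= 4.033 × 10⁻⁶ g; 10⁻⁶ is micro.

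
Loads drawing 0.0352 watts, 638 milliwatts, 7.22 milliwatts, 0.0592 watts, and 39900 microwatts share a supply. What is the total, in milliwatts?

In milliwatts:
  0.0352 watts = 0.0352e3 milliwatts = 35.2
  638 milliwatts → 638
  7.22 milliwatts → 7.22
  0.0592 watts = 0.0592e3 milliwatts = 59.2
  39900 microwatts = 39900e-3 milliwatts = 39.9
Sum: 35.2 + 638 + 7.22 + 59.2 + 39.9 = 779.52

779.52 milliwatts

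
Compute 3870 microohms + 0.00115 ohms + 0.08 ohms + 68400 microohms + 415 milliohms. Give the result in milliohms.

568.42 milliohms

In milliohms:
  3870 microohms = 3870e-3 milliohms = 3.87
  0.00115 ohms = 0.00115e3 milliohms = 1.15
  0.08 ohms = 0.08e3 milliohms = 80
  68400 microohms = 68400e-3 milliohms = 68.4
  415 milliohms → 415
Sum: 3.87 + 1.15 + 80 + 68.4 + 415 = 568.42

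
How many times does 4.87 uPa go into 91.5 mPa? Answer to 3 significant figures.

18800

(91.5 × 10⁻³) / (4.87 × 10⁻⁶) = 18.79 × 10³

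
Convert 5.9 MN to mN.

mega = 10^6, milli = 10^-3; factor is 10^9.
5.9 × 10^9 = 5900000000

5900000000 mN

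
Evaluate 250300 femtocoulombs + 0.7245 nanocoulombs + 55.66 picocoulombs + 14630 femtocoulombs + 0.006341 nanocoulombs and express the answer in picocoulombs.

1051.431 picocoulombs

In picocoulombs:
  250300 femtocoulombs = 250300 × 10⁻³ picocoulombs = 250.3
  0.7245 nanocoulombs = 0.7245 × 10³ picocoulombs = 724.5
  55.66 picocoulombs → 55.66
  14630 femtocoulombs = 14630 × 10⁻³ picocoulombs = 14.63
  0.006341 nanocoulombs = 0.006341 × 10³ picocoulombs = 6.341
Sum: 250.3 + 724.5 + 55.66 + 14.63 + 6.341 = 1051.431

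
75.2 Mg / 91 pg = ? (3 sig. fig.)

826000000000000000

(75.2 × 10⁶) / (91 × 10⁻¹²) = 0.8264 × 10¹⁸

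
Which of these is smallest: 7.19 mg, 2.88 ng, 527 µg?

2.88 ng

7.19 mg = 0.00719 g
2.88 ng = 0.00000000288 g
527 µg = 0.000527 g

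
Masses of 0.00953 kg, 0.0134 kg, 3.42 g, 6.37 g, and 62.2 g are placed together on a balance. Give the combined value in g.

In g:
  0.00953 kg = 0.00953 × 10³ g = 9.53
  0.0134 kg = 0.0134 × 10³ g = 13.4
  3.42 g → 3.42
  6.37 g → 6.37
  62.2 g → 62.2
Sum: 9.53 + 13.4 + 3.42 + 6.37 + 62.2 = 94.92

94.92 g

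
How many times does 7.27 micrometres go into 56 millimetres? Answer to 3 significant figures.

(56 × 10^-3) / (7.27 × 10^-6) = 7.703 × 10^3

7700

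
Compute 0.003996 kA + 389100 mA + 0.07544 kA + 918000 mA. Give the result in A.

1386.536 A

In A:
  0.003996 kA = 0.003996 × 10³ A = 3.996
  389100 mA = 389100 × 10⁻³ A = 389.1
  0.07544 kA = 0.07544 × 10³ A = 75.44
  918000 mA = 918000 × 10⁻³ A = 918
Sum: 3.996 + 389.1 + 75.44 + 918 = 1386.536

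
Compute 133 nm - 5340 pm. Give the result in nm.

In nm:
  133 nm → 133
  5340 pm = 5340 × 10^-3 nm = 5.34
Difference: 133 - 5.34 = 127.66

127.66 nm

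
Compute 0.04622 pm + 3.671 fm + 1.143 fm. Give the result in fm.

51.034 fm

In fm:
  0.04622 pm = 0.04622 × 10^3 fm = 46.22
  3.671 fm → 3.671
  1.143 fm → 1.143
Sum: 46.22 + 3.671 + 1.143 = 51.034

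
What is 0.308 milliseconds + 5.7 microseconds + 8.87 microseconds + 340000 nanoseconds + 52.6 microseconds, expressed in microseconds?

715.17 microseconds

In microseconds:
  0.308 milliseconds = 0.308 × 10^3 microseconds = 308
  5.7 microseconds → 5.7
  8.87 microseconds → 8.87
  340000 nanoseconds = 340000 × 10^-3 microseconds = 340
  52.6 microseconds → 52.6
Sum: 308 + 5.7 + 8.87 + 340 + 52.6 = 715.17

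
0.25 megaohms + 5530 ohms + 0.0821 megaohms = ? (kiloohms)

337.63 kiloohms

In kiloohms:
  0.25 megaohms = 0.25 × 10^3 kiloohms = 250
  5530 ohms = 5530 × 10^-3 kiloohms = 5.53
  0.0821 megaohms = 0.0821 × 10^3 kiloohms = 82.1
Sum: 250 + 5.53 + 82.1 = 337.63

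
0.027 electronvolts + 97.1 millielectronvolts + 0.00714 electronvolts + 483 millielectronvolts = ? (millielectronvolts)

614.24 millielectronvolts

In millielectronvolts:
  0.027 electronvolts = 0.027 × 10³ millielectronvolts = 27
  97.1 millielectronvolts → 97.1
  0.00714 electronvolts = 0.00714 × 10³ millielectronvolts = 7.14
  483 millielectronvolts → 483
Sum: 27 + 97.1 + 7.14 + 483 = 614.24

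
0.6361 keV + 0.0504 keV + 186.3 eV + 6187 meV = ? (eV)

878.987 eV

In eV:
  0.6361 keV = 0.6361e3 eV = 636.1
  0.0504 keV = 0.0504e3 eV = 50.4
  186.3 eV → 186.3
  6187 meV = 6187e-3 eV = 6.187
Sum: 636.1 + 50.4 + 186.3 + 6.187 = 878.987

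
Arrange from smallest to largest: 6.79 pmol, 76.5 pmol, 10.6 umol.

6.79 pmol < 76.5 pmol < 10.6 umol

6.79 pmol = 0.00000000000679 mol
76.5 pmol = 0.0000000000765 mol
10.6 umol = 0.0000106 mol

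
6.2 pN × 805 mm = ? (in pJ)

4.991 pJ

6.2 × 10^-12 × 805 × 10^-3 = 4991 × 10^-15 J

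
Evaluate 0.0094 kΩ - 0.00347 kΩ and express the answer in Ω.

5.93 Ω

In Ω:
  0.0094 kΩ = 0.0094e3 Ω = 9.4
  0.00347 kΩ = 0.00347e3 Ω = 3.47
Difference: 9.4 - 3.47 = 5.93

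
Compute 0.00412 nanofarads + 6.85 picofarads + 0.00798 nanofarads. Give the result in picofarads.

In picofarads:
  0.00412 nanofarads = 0.00412 × 10³ picofarads = 4.12
  6.85 picofarads → 6.85
  0.00798 nanofarads = 0.00798 × 10³ picofarads = 7.98
Sum: 4.12 + 6.85 + 7.98 = 18.95

18.95 picofarads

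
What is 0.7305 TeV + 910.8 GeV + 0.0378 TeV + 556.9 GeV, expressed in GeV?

In GeV:
  0.7305 TeV = 0.7305e3 GeV = 730.5
  910.8 GeV → 910.8
  0.0378 TeV = 0.0378e3 GeV = 37.8
  556.9 GeV → 556.9
Sum: 730.5 + 910.8 + 37.8 + 556.9 = 2236

2236 GeV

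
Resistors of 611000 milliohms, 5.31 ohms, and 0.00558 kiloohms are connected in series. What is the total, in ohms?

621.89 ohms

In ohms:
  611000 milliohms = 611000e-3 ohms = 611
  5.31 ohms → 5.31
  0.00558 kiloohms = 0.00558e3 ohms = 5.58
Sum: 611 + 5.31 + 5.58 = 621.89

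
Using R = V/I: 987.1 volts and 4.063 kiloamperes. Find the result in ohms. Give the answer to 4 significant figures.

0.2429 ohms

(987.1) / (4.063e3) = 242.949e-3 Ω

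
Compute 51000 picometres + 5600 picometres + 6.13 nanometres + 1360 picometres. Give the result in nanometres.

64.09 nanometres

In nanometres:
  51000 picometres = 51000 × 10⁻³ nanometres = 51
  5600 picometres = 5600 × 10⁻³ nanometres = 5.6
  6.13 nanometres → 6.13
  1360 picometres = 1360 × 10⁻³ nanometres = 1.36
Sum: 51 + 5.6 + 6.13 + 1.36 = 64.09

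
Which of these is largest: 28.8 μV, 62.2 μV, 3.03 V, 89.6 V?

89.6 V

28.8 μV = 0.0000288 V
62.2 μV = 0.0000622 V
3.03 V = 3.03 V
89.6 V = 89.6 V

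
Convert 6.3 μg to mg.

micro = 10⁻⁶, milli = 10⁻³; factor is 10⁻³.
6.3 × 10⁻³ = 0.0063

0.0063 mg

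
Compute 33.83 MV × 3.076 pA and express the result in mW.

33.83 × 10^6 × 3.076 × 10^-12 = 104.06108 × 10^-6 W

0.10406108 mW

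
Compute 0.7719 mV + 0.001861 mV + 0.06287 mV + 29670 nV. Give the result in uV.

866.301 uV

In uV:
  0.7719 mV = 0.7719 × 10^3 uV = 771.9
  0.001861 mV = 0.001861 × 10^3 uV = 1.861
  0.06287 mV = 0.06287 × 10^3 uV = 62.87
  29670 nV = 29670 × 10^-3 uV = 29.67
Sum: 771.9 + 1.861 + 62.87 + 29.67 = 866.301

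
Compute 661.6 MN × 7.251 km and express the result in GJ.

4797.2616 GJ

661.6 × 10^6 × 7.251 × 10^3 = 4797.2616 × 10^9 J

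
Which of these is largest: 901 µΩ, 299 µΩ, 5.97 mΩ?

901 µΩ = 0.000901 Ω
299 µΩ = 0.000299 Ω
5.97 mΩ = 0.00597 Ω

5.97 mΩ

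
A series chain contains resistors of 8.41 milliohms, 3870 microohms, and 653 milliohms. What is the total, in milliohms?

In milliohms:
  8.41 milliohms → 8.41
  3870 microohms = 3870 × 10^-3 milliohms = 3.87
  653 milliohms → 653
Sum: 8.41 + 3.87 + 653 = 665.28

665.28 milliohms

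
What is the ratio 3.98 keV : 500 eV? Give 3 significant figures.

7.96

(3.98 × 10^3) / (500) = 0.00796 × 10^3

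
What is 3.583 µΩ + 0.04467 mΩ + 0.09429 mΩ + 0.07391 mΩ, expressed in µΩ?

216.453 µΩ

In µΩ:
  3.583 µΩ → 3.583
  0.04467 mΩ = 0.04467 × 10³ µΩ = 44.67
  0.09429 mΩ = 0.09429 × 10³ µΩ = 94.29
  0.07391 mΩ = 0.07391 × 10³ µΩ = 73.91
Sum: 3.583 + 44.67 + 94.29 + 73.91 = 216.453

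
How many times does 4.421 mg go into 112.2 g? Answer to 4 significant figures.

(112.2) / (4.421 × 10⁻³) = 25.379 × 10³

25380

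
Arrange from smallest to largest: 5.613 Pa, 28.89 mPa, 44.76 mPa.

28.89 mPa < 44.76 mPa < 5.613 Pa

5.613 Pa = 5.613 Pa
28.89 mPa = 0.02889 Pa
44.76 mPa = 0.04476 Pa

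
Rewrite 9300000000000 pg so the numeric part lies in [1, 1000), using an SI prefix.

9.3 g

= 9.3 g; mantissa already in [1, 1000).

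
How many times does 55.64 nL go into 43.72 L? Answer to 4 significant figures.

(43.72) / (55.64 × 10⁻⁹) = 0.78577 × 10⁹

785800000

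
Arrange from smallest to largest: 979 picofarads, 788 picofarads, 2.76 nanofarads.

979 picofarads = 0.000000000979 farads
788 picofarads = 0.000000000788 farads
2.76 nanofarads = 0.00000000276 farads

788 picofarads < 979 picofarads < 2.76 nanofarads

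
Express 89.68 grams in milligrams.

89680 milligrams

(no prefix) = 1e0, milli = 1e-3; factor is 1e3.
89.68 × 1e3 = 89680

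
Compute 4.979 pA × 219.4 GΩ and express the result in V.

4.979 × 10⁻¹² × 219.4 × 10⁹ = 1092.3926 × 10⁻³ V

1.0923926 V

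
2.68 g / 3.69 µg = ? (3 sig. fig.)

(2.68) / (3.69 × 10⁻⁶) = 0.7263 × 10⁶

726000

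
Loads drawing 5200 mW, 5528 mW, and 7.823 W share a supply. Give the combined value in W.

In W:
  5200 mW = 5200e-3 W = 5.2
  5528 mW = 5528e-3 W = 5.528
  7.823 W → 7.823
Sum: 5.2 + 5.528 + 7.823 = 18.551

18.551 W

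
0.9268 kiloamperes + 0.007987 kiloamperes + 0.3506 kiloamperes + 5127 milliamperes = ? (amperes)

1290.514 amperes

In amperes:
  0.9268 kiloamperes = 0.9268 × 10^3 amperes = 926.8
  0.007987 kiloamperes = 0.007987 × 10^3 amperes = 7.987
  0.3506 kiloamperes = 0.3506 × 10^3 amperes = 350.6
  5127 milliamperes = 5127 × 10^-3 amperes = 5.127
Sum: 926.8 + 7.987 + 350.6 + 5.127 = 1290.514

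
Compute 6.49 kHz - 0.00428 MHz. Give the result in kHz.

In kHz:
  6.49 kHz → 6.49
  0.00428 MHz = 0.00428e3 kHz = 4.28
Difference: 6.49 - 4.28 = 2.21

2.21 kHz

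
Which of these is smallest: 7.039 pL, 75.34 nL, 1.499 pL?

1.499 pL

7.039 pL = 0.000000000007039 L
75.34 nL = 0.00000007534 L
1.499 pL = 0.000000000001499 L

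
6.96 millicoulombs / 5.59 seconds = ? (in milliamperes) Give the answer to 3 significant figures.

1.25 milliamperes

(6.96 × 10⁻³) / (5.59) = 1.2451 × 10⁻³ A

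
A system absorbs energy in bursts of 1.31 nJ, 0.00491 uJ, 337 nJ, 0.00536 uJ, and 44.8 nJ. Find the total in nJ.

393.38 nJ

In nJ:
  1.31 nJ → 1.31
  0.00491 uJ = 0.00491 × 10^3 nJ = 4.91
  337 nJ → 337
  0.00536 uJ = 0.00536 × 10^3 nJ = 5.36
  44.8 nJ → 44.8
Sum: 1.31 + 4.91 + 337 + 5.36 + 44.8 = 393.38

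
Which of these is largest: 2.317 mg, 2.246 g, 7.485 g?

2.317 mg = 0.002317 g
2.246 g = 2.246 g
7.485 g = 7.485 g

7.485 g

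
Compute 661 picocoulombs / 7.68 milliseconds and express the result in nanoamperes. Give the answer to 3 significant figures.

(661 × 10⁻¹²) / (7.68 × 10⁻³) = 86.068 × 10⁻⁹ A

86.1 nanoamperes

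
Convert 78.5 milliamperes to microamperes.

milli = 10⁻³, micro = 10⁻⁶; factor is 10³.
78.5 × 10³ = 78500

78500 microamperes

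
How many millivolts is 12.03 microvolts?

0.01203 millivolts

micro = 10⁻⁶, milli = 10⁻³; factor is 10⁻³.
12.03 × 10⁻³ = 0.01203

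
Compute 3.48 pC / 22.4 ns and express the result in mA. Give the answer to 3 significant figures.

(3.48 × 10^-12) / (22.4 × 10^-9) = 0.15536 × 10^-3 A

0.155 mA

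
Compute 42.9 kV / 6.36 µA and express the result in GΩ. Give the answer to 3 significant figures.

6.75 GΩ

(42.9e3) / (6.36e-6) = 6.7453e9 Ω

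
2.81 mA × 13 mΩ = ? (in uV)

36.53 uV

2.81 × 10⁻³ × 13 × 10⁻³ = 36.53 × 10⁻⁶ V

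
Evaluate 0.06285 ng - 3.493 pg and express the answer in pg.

In pg:
  0.06285 ng = 0.06285 × 10^3 pg = 62.85
  3.493 pg → 3.493
Difference: 62.85 - 3.493 = 59.357

59.357 pg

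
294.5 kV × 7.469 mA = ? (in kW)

294.5 × 10³ × 7.469 × 10⁻³ = 2199.6205 W

2.1996205 kW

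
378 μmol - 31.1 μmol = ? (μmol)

In μmol:
  378 μmol → 378
  31.1 μmol → 31.1
Difference: 378 - 31.1 = 346.9

346.9 μmol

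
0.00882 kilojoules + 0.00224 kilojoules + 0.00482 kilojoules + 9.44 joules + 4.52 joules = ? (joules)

In joules:
  0.00882 kilojoules = 0.00882e3 joules = 8.82
  0.00224 kilojoules = 0.00224e3 joules = 2.24
  0.00482 kilojoules = 0.00482e3 joules = 4.82
  9.44 joules → 9.44
  4.52 joules → 4.52
Sum: 8.82 + 2.24 + 4.82 + 9.44 + 4.52 = 29.84

29.84 joules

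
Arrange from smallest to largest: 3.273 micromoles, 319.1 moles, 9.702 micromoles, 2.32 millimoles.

3.273 micromoles < 9.702 micromoles < 2.32 millimoles < 319.1 moles

3.273 micromoles = 0.000003273 moles
319.1 moles = 319.1 moles
9.702 micromoles = 0.000009702 moles
2.32 millimoles = 0.00232 moles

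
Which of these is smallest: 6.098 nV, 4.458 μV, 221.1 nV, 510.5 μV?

6.098 nV

6.098 nV = 0.000000006098 V
4.458 μV = 0.000004458 V
221.1 nV = 0.0000002211 V
510.5 μV = 0.0005105 V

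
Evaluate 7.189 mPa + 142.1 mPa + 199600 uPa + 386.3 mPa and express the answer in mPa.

735.189 mPa

In mPa:
  7.189 mPa → 7.189
  142.1 mPa → 142.1
  199600 uPa = 199600e-3 mPa = 199.6
  386.3 mPa → 386.3
Sum: 7.189 + 142.1 + 199.6 + 386.3 = 735.189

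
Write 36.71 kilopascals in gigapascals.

0.00003671 gigapascals

kilo = 1e3, giga = 1e9; factor is 1e-6.
36.71 × 1e-6 = 0.00003671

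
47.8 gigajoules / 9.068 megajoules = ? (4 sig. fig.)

(47.8 × 10⁹) / (9.068 × 10⁶) = 5.2713 × 10³

5271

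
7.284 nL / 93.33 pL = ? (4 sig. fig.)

78.05

(7.284 × 10^-9) / (93.33 × 10^-12) = 0.078046 × 10^3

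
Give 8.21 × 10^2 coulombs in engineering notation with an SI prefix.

= 821 coulombs; mantissa already in [1, 1000).

821 coulombs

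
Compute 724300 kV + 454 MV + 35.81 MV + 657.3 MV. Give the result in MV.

In MV:
  724300 kV = 724300 × 10^-3 MV = 724.3
  454 MV → 454
  35.81 MV → 35.81
  657.3 MV → 657.3
Sum: 724.3 + 454 + 35.81 + 657.3 = 1871.41

1871.41 MV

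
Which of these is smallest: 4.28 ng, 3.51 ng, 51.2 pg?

4.28 ng = 0.00000000428 g
3.51 ng = 0.00000000351 g
51.2 pg = 0.0000000000512 g

51.2 pg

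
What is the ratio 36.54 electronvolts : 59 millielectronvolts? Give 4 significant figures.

(36.54) / (59 × 10^-3) = 0.61932 × 10^3

619.3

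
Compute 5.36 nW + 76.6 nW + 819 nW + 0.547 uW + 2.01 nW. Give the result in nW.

1449.97 nW

In nW:
  5.36 nW → 5.36
  76.6 nW → 76.6
  819 nW → 819
  0.547 uW = 0.547 × 10³ nW = 547
  2.01 nW → 2.01
Sum: 5.36 + 76.6 + 819 + 547 + 2.01 = 1449.97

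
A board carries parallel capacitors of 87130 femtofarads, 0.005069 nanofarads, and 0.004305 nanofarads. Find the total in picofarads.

In picofarads:
  87130 femtofarads = 87130 × 10⁻³ picofarads = 87.13
  0.005069 nanofarads = 0.005069 × 10³ picofarads = 5.069
  0.004305 nanofarads = 0.004305 × 10³ picofarads = 4.305
Sum: 87.13 + 5.069 + 4.305 = 96.504

96.504 picofarads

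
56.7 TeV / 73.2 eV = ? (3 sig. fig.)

775000000000

(56.7 × 10^12) / (73.2) = 0.7746 × 10^12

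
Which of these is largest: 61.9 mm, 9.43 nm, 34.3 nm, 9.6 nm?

61.9 mm = 0.0619 m
9.43 nm = 0.00000000943 m
34.3 nm = 0.0000000343 m
9.6 nm = 0.0000000096 m

61.9 mm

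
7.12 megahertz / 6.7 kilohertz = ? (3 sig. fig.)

(7.12 × 10⁶) / (6.7 × 10³) = 1.063 × 10³

1060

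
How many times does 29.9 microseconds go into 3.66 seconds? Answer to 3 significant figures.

122000

(3.66) / (29.9 × 10⁻⁶) = 0.1224 × 10⁶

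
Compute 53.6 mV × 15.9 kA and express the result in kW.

0.85224 kW

53.6 × 10^-3 × 15.9 × 10^3 = 852.24 W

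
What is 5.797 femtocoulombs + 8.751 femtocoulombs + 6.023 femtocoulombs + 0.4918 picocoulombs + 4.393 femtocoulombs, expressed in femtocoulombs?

In femtocoulombs:
  5.797 femtocoulombs → 5.797
  8.751 femtocoulombs → 8.751
  6.023 femtocoulombs → 6.023
  0.4918 picocoulombs = 0.4918 × 10³ femtocoulombs = 491.8
  4.393 femtocoulombs → 4.393
Sum: 5.797 + 8.751 + 6.023 + 491.8 + 4.393 = 516.764

516.764 femtocoulombs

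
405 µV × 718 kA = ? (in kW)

0.29079 kW

405e-6 × 718e3 = 290790e-3 W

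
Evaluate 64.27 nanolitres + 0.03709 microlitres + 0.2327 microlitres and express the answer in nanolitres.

334.06 nanolitres

In nanolitres:
  64.27 nanolitres → 64.27
  0.03709 microlitres = 0.03709e3 nanolitres = 37.09
  0.2327 microlitres = 0.2327e3 nanolitres = 232.7
Sum: 64.27 + 37.09 + 232.7 = 334.06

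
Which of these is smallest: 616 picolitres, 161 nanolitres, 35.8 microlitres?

616 picolitres

616 picolitres = 0.000000000616 litres
161 nanolitres = 0.000000161 litres
35.8 microlitres = 0.0000358 litres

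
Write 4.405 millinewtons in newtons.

0.004405 newtons

milli = 10^-3, (no prefix) = 10^0; factor is 10^-3.
4.405 × 10^-3 = 0.004405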